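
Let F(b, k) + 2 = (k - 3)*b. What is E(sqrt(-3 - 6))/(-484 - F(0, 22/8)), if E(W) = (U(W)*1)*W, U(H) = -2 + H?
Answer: 9/482 + 3*I/241 ≈ 0.018672 + 0.012448*I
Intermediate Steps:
F(b, k) = -2 + b*(-3 + k) (F(b, k) = -2 + (k - 3)*b = -2 + (-3 + k)*b = -2 + b*(-3 + k))
E(W) = W*(-2 + W) (E(W) = ((-2 + W)*1)*W = (-2 + W)*W = W*(-2 + W))
E(sqrt(-3 - 6))/(-484 - F(0, 22/8)) = (sqrt(-3 - 6)*(-2 + sqrt(-3 - 6)))/(-484 - (-2 - 3*0 + 0*(22/8))) = (sqrt(-9)*(-2 + sqrt(-9)))/(-484 - (-2 + 0 + 0*(22*(1/8)))) = ((3*I)*(-2 + 3*I))/(-484 - (-2 + 0 + 0*(11/4))) = (3*I*(-2 + 3*I))/(-484 - (-2 + 0 + 0)) = (3*I*(-2 + 3*I))/(-484 - 1*(-2)) = (3*I*(-2 + 3*I))/(-484 + 2) = (3*I*(-2 + 3*I))/(-482) = (3*I*(-2 + 3*I))*(-1/482) = -3*I*(-2 + 3*I)/482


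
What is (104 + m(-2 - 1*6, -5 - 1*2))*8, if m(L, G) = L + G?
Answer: 712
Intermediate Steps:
m(L, G) = G + L
(104 + m(-2 - 1*6, -5 - 1*2))*8 = (104 + ((-5 - 1*2) + (-2 - 1*6)))*8 = (104 + ((-5 - 2) + (-2 - 6)))*8 = (104 + (-7 - 8))*8 = (104 - 15)*8 = 89*8 = 712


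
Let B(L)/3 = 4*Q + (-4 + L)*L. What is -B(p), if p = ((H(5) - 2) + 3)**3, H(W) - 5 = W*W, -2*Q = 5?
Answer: -2662153521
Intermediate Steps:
Q = -5/2 (Q = -1/2*5 = -5/2 ≈ -2.5000)
H(W) = 5 + W**2 (H(W) = 5 + W*W = 5 + W**2)
p = 29791 (p = (((5 + 5**2) - 2) + 3)**3 = (((5 + 25) - 2) + 3)**3 = ((30 - 2) + 3)**3 = (28 + 3)**3 = 31**3 = 29791)
B(L) = -30 + 3*L*(-4 + L) (B(L) = 3*(4*(-5/2) + (-4 + L)*L) = 3*(-10 + L*(-4 + L)) = -30 + 3*L*(-4 + L))
-B(p) = -(-30 - 12*29791 + 3*29791**2) = -(-30 - 357492 + 3*887503681) = -(-30 - 357492 + 2662511043) = -1*2662153521 = -2662153521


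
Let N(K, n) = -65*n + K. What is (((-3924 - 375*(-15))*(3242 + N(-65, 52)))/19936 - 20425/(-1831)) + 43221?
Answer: 225351879049/5214688 ≈ 43215.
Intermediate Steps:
N(K, n) = K - 65*n
(((-3924 - 375*(-15))*(3242 + N(-65, 52)))/19936 - 20425/(-1831)) + 43221 = (((-3924 - 375*(-15))*(3242 + (-65 - 65*52)))/19936 - 20425/(-1831)) + 43221 = (((-3924 + 5625)*(3242 + (-65 - 3380)))*(1/19936) - 20425*(-1/1831)) + 43221 = ((1701*(3242 - 3445))*(1/19936) + 20425/1831) + 43221 = ((1701*(-203))*(1/19936) + 20425/1831) + 43221 = (-345303*1/19936 + 20425/1831) + 43221 = (-49329/2848 + 20425/1831) + 43221 = -32150999/5214688 + 43221 = 225351879049/5214688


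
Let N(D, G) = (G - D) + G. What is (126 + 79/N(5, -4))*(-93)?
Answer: -144987/13 ≈ -11153.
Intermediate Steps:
N(D, G) = -D + 2*G
(126 + 79/N(5, -4))*(-93) = (126 + 79/(-1*5 + 2*(-4)))*(-93) = (126 + 79/(-5 - 8))*(-93) = (126 + 79/(-13))*(-93) = (126 + 79*(-1/13))*(-93) = (126 - 79/13)*(-93) = (1559/13)*(-93) = -144987/13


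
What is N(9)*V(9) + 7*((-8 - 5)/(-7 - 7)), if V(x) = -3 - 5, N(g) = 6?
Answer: -83/2 ≈ -41.500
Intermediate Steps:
V(x) = -8
N(9)*V(9) + 7*((-8 - 5)/(-7 - 7)) = 6*(-8) + 7*((-8 - 5)/(-7 - 7)) = -48 + 7*(-13/(-14)) = -48 + 7*(-13*(-1/14)) = -48 + 7*(13/14) = -48 + 13/2 = -83/2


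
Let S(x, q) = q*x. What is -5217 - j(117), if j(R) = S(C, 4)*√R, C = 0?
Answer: -5217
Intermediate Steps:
j(R) = 0 (j(R) = (4*0)*√R = 0*√R = 0)
-5217 - j(117) = -5217 - 1*0 = -5217 + 0 = -5217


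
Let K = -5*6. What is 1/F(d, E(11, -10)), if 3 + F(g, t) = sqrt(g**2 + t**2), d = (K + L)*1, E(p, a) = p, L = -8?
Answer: 3/1556 + sqrt(1565)/1556 ≈ 0.027352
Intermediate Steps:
K = -30
d = -38 (d = (-30 - 8)*1 = -38*1 = -38)
F(g, t) = -3 + sqrt(g**2 + t**2)
1/F(d, E(11, -10)) = 1/(-3 + sqrt((-38)**2 + 11**2)) = 1/(-3 + sqrt(1444 + 121)) = 1/(-3 + sqrt(1565))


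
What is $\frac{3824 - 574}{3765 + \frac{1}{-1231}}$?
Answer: $\frac{2000375}{2317357} \approx 0.86321$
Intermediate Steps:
$\frac{3824 - 574}{3765 + \frac{1}{-1231}} = \frac{3250}{3765 - \frac{1}{1231}} = \frac{3250}{\frac{4634714}{1231}} = 3250 \cdot \frac{1231}{4634714} = \frac{2000375}{2317357}$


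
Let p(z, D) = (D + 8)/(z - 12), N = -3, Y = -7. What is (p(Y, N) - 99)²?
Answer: 3556996/361 ≈ 9853.2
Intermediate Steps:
p(z, D) = (8 + D)/(-12 + z)
(p(Y, N) - 99)² = ((8 - 3)/(-12 - 7) - 99)² = (5/(-19) - 99)² = (-1/19*5 - 99)² = (-5/19 - 99)² = (-1886/19)² = 3556996/361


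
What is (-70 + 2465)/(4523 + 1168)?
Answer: 2395/5691 ≈ 0.42084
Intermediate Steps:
(-70 + 2465)/(4523 + 1168) = 2395/5691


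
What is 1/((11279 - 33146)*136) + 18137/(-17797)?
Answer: -1457779993/1430451672 ≈ -1.0191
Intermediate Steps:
1/((11279 - 33146)*136) + 18137/(-17797) = (1/136)/(-21867) + 18137*(-1/17797) = -1/21867*1/136 - 18137/17797 = -1/2973912 - 18137/17797 = -1457779993/1430451672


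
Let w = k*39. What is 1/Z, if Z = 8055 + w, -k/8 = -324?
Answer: 1/109143 ≈ 9.1623e-6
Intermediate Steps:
k = 2592 (k = -8*(-324) = 2592)
w = 101088 (w = 2592*39 = 101088)
Z = 109143 (Z = 8055 + 101088 = 109143)
1/Z = 1/109143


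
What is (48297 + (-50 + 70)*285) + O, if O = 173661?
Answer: 227658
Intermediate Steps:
(48297 + (-50 + 70)*285) + O = (48297 + (-50 + 70)*285) + 173661 = (48297 + 20*285) + 173661 = (48297 + 5700) + 173661 = 53997 + 173661 = 227658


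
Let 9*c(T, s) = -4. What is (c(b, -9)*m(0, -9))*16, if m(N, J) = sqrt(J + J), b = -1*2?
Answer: -64*I*sqrt(2)/3 ≈ -30.17*I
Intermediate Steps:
b = -2
c(T, s) = -4/9 (c(T, s) = (1/9)*(-4) = -4/9)
m(N, J) = sqrt(2)*sqrt(J) (m(N, J) = sqrt(2*J) = sqrt(2)*sqrt(J))
(c(b, -9)*m(0, -9))*16 = -4*sqrt(2)*sqrt(-9)/9*16 = -4*sqrt(2)*3*I/9*16 = -4*I*sqrt(2)/3*16 = -64*I*sqrt(2)/3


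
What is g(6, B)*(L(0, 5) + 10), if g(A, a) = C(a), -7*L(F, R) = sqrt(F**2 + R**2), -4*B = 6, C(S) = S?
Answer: -195/14 ≈ -13.929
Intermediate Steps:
B = -3/2 (B = -1/4*6 = -3/2 ≈ -1.5000)
L(F, R) = -sqrt(F**2 + R**2)/7
g(A, a) = a
g(6, B)*(L(0, 5) + 10) = -3*(-sqrt(0**2 + 5**2)/7 + 10)/2 = -3*(-sqrt(0 + 25)/7 + 10)/2 = -3*(-sqrt(25)/7 + 10)/2 = -3*(-1/7*5 + 10)/2 = -3*(-5/7 + 10)/2 = -3/2*65/7 = -195/14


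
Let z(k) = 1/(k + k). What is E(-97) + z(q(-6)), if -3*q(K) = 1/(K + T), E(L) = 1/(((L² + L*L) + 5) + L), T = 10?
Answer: -112355/18726 ≈ -5.9999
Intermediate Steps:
E(L) = 1/(5 + L + 2*L²) (E(L) = 1/(((L² + L²) + 5) + L) = 1/((2*L² + 5) + L) = 1/((5 + 2*L²) + L) = 1/(5 + L + 2*L²))
q(K) = -1/(3*(10 + K)) (q(K) = -1/(3*(K + 10)) = -1/(3*(10 + K)))
z(k) = 1/(2*k)
E(-97) + z(q(-6)) = 1/(5 - 97 + 2*(-97)²) + 1/(2*((-1/(30 + 3*(-6))))) = 1/(5 - 97 + 2*9409) + 1/(2*((-1/(30 - 18)))) = 1/(5 - 97 + 18818) + 1/(2*((-1/12))) = 1/18726 + 1/(2*((-1*1/12))) = 1/18726 + 1/(2*(-1/12)) = 1/18726 + (½)*(-12) = 1/18726 - 6 = -112355/18726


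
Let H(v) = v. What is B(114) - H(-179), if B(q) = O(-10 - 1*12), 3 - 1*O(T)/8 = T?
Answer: 379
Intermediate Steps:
O(T) = 24 - 8*T
B(q) = 200 (B(q) = 24 - 8*(-10 - 1*12) = 24 - 8*(-10 - 12) = 24 - 8*(-22) = 24 + 176 = 200)
B(114) - H(-179) = 200 - 1*(-179) = 200 + 179 = 379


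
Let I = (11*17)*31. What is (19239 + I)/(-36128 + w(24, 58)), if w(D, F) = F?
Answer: -12518/18035 ≈ -0.69409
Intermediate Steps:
I = 5797 (I = 187*31 = 5797)
(19239 + I)/(-36128 + w(24, 58)) = (19239 + 5797)/(-36128 + 58) = 25036/(-36070) = 25036*(-1/36070) = -12518/18035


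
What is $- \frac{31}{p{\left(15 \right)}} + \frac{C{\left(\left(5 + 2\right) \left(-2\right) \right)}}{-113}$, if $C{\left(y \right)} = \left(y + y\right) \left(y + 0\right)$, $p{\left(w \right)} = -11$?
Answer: $- \frac{809}{1243} \approx -0.65084$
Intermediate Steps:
$C{\left(y \right)} = 2 y^{2}$ ($C{\left(y \right)} = 2 y y = 2 y^{2}$)
$- \frac{31}{p{\left(15 \right)}} + \frac{C{\left(\left(5 + 2\right) \left(-2\right) \right)}}{-113} = - \frac{31}{-11} + \frac{2 \left(\left(5 + 2\right) \left(-2\right)\right)^{2}}{-113} = \left(-31\right) \left(- \frac{1}{11}\right) + 2 \left(7 \left(-2\right)\right)^{2} \left(- \frac{1}{113}\right) = \frac{31}{11} + 2 \left(-14\right)^{2} \left(- \frac{1}{113}\right) = \frac{31}{11} + 2 \cdot 196 \left(- \frac{1}{113}\right) = \frac{31}{11} + 392 \left(- \frac{1}{113}\right) = \frac{31}{11} - \frac{392}{113} = - \frac{809}{1243}$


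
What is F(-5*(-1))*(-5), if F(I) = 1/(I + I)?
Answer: -½ ≈ -0.50000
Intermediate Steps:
F(I) = 1/(2*I)
F(-5*(-1))*(-5) = (1/(2*((-5*(-1)))))*(-5) = ((½)/5)*(-5) = ((½)*(⅕))*(-5) = (⅒)*(-5) = -½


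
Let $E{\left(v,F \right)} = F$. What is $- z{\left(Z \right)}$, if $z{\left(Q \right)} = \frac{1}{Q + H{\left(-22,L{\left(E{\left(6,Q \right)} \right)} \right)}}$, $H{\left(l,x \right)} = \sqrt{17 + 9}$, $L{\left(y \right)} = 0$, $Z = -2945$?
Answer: $\frac{2945}{8672999} + \frac{\sqrt{26}}{8672999} \approx 0.00034015$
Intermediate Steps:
$H{\left(l,x \right)} = \sqrt{26}$
$z{\left(Q \right)} = \frac{1}{Q + \sqrt{26}}$
$- z{\left(Z \right)} = - \frac{1}{-2945 + \sqrt{26}}$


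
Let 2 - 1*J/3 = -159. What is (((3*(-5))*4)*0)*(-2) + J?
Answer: 483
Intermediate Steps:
J = 483 (J = 6 - 3*(-159) = 6 + 477 = 483)
(((3*(-5))*4)*0)*(-2) + J = (((3*(-5))*4)*0)*(-2) + 483 = (-15*4*0)*(-2) + 483 = -60*0*(-2) + 483 = 0*(-2) + 483 = 0 + 483 = 483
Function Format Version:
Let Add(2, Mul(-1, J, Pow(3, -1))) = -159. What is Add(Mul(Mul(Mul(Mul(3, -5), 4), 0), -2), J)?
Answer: 483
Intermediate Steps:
J = 483 (J = Add(6, Mul(-3, -159)) = Add(6, 477) = 483)
Add(Mul(Mul(Mul(Mul(3, -5), 4), 0), -2), J) = Add(Mul(Mul(Mul(Mul(3, -5), 4), 0), -2), 483) = Add(Mul(Mul(Mul(-15, 4), 0), -2), 483) = Add(Mul(Mul(-60, 0), -2), 483) = Add(Mul(0, -2), 483) = Add(0, 483) = 483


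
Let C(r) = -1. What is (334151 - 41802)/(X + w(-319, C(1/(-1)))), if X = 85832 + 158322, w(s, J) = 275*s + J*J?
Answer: 292349/156430 ≈ 1.8689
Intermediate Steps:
w(s, J) = J**2 + 275*s (w(s, J) = 275*s + J**2 = J**2 + 275*s)
X = 244154
(334151 - 41802)/(X + w(-319, C(1/(-1)))) = (334151 - 41802)/(244154 + ((-1)**2 + 275*(-319))) = 292349/(244154 + (1 - 87725)) = 292349/(244154 - 87724) = 292349/156430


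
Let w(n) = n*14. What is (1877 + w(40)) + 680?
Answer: 3117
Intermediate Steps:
w(n) = 14*n
(1877 + w(40)) + 680 = (1877 + 14*40) + 680 = (1877 + 560) + 680 = 2437 + 680 = 3117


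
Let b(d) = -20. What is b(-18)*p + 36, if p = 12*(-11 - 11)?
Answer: 5316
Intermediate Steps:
p = -264 (p = 12*(-22) = -264)
b(-18)*p + 36 = -20*(-264) + 36 = 5280 + 36 = 5316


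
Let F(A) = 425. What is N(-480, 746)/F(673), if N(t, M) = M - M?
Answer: 0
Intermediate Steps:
N(t, M) = 0
N(-480, 746)/F(673) = 0/425 = 0*(1/425) = 0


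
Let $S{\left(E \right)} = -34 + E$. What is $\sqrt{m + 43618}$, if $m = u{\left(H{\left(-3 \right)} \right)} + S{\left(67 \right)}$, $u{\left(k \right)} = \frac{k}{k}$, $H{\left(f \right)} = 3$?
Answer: $2 \sqrt{10913} \approx 208.93$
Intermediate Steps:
$u{\left(k \right)} = 1$
$m = 34$ ($m = 1 + \left(-34 + 67\right) = 1 + 33 = 34$)
$\sqrt{m + 43618} = \sqrt{34 + 43618} = \sqrt{43652} = 2 \sqrt{10913}$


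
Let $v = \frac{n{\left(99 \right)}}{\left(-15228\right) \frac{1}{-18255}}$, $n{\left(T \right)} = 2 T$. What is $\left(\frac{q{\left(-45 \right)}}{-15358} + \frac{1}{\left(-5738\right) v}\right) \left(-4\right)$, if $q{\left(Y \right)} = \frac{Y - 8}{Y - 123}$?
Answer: $\frac{10541735599}{123870465489540} \approx 8.5103 \cdot 10^{-5}$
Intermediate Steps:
$q{\left(Y \right)} = \frac{-8 + Y}{-123 + Y}$
$v = \frac{66935}{282}$ ($v = \frac{2 \cdot 99}{\left(-15228\right) \frac{1}{-18255}} = \frac{198}{\left(-15228\right) \left(- \frac{1}{18255}\right)} = \frac{198}{\frac{5076}{6085}} = 198 \cdot \frac{6085}{5076} = \frac{66935}{282} \approx 237.36$)
$\left(\frac{q{\left(-45 \right)}}{-15358} + \frac{1}{\left(-5738\right) v}\right) \left(-4\right) = \left(\frac{\frac{1}{-123 - 45} \left(-8 - 45\right)}{-15358} + \frac{1}{\left(-5738\right) \frac{66935}{282}}\right) \left(-4\right) = \left(\frac{1}{-168} \left(-53\right) \left(- \frac{1}{15358}\right) - \frac{141}{192036515}\right) \left(-4\right) = \left(\left(- \frac{1}{168}\right) \left(-53\right) \left(- \frac{1}{15358}\right) - \frac{141}{192036515}\right) \left(-4\right) = \left(\frac{53}{168} \left(- \frac{1}{15358}\right) - \frac{141}{192036515}\right) \left(-4\right) = \left(- \frac{53}{2580144} - \frac{141}{192036515}\right) \left(-4\right) = \left(- \frac{10541735599}{495481861958160}\right) \left(-4\right) = \frac{10541735599}{123870465489540}$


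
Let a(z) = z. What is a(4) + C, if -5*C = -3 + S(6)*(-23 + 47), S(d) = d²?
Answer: -841/5 ≈ -168.20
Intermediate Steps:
C = -861/5 (C = -(-3 + 6²*(-23 + 47))/5 = -(-3 + 36*24)/5 = -(-3 + 864)/5 = -⅕*861 = -861/5 ≈ -172.20)
a(4) + C = 4 - 861/5 = -841/5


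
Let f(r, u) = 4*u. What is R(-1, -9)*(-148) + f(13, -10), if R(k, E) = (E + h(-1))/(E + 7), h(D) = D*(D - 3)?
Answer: -410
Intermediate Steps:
h(D) = D*(-3 + D)
R(k, E) = (4 + E)/(7 + E) (R(k, E) = (E - (-3 - 1))/(E + 7) = (E - 1*(-4))/(7 + E) = (E + 4)/(7 + E) = (4 + E)/(7 + E))
R(-1, -9)*(-148) + f(13, -10) = ((4 - 9)/(7 - 9))*(-148) + 4*(-10) = (-5/(-2))*(-148) - 40 = -1/2*(-5)*(-148) - 40 = (5/2)*(-148) - 40 = -370 - 40 = -410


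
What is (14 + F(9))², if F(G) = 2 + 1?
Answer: 289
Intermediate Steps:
F(G) = 3
(14 + F(9))² = (14 + 3)² = 17² = 289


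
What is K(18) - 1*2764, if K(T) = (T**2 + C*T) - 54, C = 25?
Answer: -2044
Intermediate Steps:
K(T) = -54 + T**2 + 25*T (K(T) = (T**2 + 25*T) - 54 = -54 + T**2 + 25*T)
K(18) - 1*2764 = (-54 + 18**2 + 25*18) - 1*2764 = (-54 + 324 + 450) - 2764 = 720 - 2764 = -2044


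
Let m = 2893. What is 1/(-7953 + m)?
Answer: -1/5060 ≈ -0.00019763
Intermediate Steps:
1/(-7953 + m) = 1/(-7953 + 2893) = 1/(-5060) = -1/5060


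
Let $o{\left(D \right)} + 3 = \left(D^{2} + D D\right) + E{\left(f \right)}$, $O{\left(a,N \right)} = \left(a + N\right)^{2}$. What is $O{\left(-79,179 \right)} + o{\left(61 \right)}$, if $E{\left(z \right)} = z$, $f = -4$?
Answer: $17435$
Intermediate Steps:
$O{\left(a,N \right)} = \left(N + a\right)^{2}$
$o{\left(D \right)} = -7 + 2 D^{2}$ ($o{\left(D \right)} = -3 - \left(4 - D^{2} - D D\right) = -3 + \left(\left(D^{2} + D^{2}\right) - 4\right) = -3 + \left(2 D^{2} - 4\right) = -3 + \left(-4 + 2 D^{2}\right) = -7 + 2 D^{2}$)
$O{\left(-79,179 \right)} + o{\left(61 \right)} = \left(179 - 79\right)^{2} - \left(7 - 2 \cdot 61^{2}\right) = 100^{2} + \left(-7 + 2 \cdot 3721\right) = 10000 + \left(-7 + 7442\right) = 10000 + 7435 = 17435$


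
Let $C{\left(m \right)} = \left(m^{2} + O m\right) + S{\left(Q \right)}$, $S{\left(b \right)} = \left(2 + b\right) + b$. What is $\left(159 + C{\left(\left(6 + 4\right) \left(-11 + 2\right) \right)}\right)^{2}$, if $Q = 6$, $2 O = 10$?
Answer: $61199329$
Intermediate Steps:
$O = 5$ ($O = \frac{1}{2} \cdot 10 = 5$)
$S{\left(b \right)} = 2 + 2 b$
$C{\left(m \right)} = 14 + m^{2} + 5 m$ ($C{\left(m \right)} = \left(m^{2} + 5 m\right) + \left(2 + 2 \cdot 6\right) = \left(m^{2} + 5 m\right) + \left(2 + 12\right) = \left(m^{2} + 5 m\right) + 14 = 14 + m^{2} + 5 m$)
$\left(159 + C{\left(\left(6 + 4\right) \left(-11 + 2\right) \right)}\right)^{2} = \left(159 + \left(14 + \left(\left(6 + 4\right) \left(-11 + 2\right)\right)^{2} + 5 \left(6 + 4\right) \left(-11 + 2\right)\right)\right)^{2} = \left(159 + \left(14 + \left(10 \left(-9\right)\right)^{2} + 5 \cdot 10 \left(-9\right)\right)\right)^{2} = \left(159 + \left(14 + \left(-90\right)^{2} + 5 \left(-90\right)\right)\right)^{2} = \left(159 + \left(14 + 8100 - 450\right)\right)^{2} = \left(159 + 7664\right)^{2} = 7823^{2} = 61199329$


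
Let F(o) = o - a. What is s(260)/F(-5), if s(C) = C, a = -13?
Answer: 65/2 ≈ 32.500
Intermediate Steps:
F(o) = 13 + o (F(o) = o - 1*(-13) = o + 13 = 13 + o)
s(260)/F(-5) = 260/(13 - 5) = 260/8 = 260*(⅛) = 65/2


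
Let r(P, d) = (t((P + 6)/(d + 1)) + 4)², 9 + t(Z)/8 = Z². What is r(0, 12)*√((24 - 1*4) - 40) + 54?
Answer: 54 + 251059232*I*√5/28561 ≈ 54.0 + 19656.0*I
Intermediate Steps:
t(Z) = -72 + 8*Z²
r(P, d) = (-68 + 8*(6 + P)²/(1 + d)²)² (r(P, d) = ((-72 + 8*((P + 6)/(d + 1))²) + 4)² = ((-72 + 8*((6 + P)/(1 + d))²) + 4)² = ((-72 + 8*((6 + P)²/(1 + d)²)) + 4)² = ((-72 + 8*(6 + P)²/(1 + d)²) + 4)² = (-68 + 8*(6 + P)²/(1 + d)²)²)
r(0, 12)*√((24 - 1*4) - 40) + 54 = (16*(-17*(1 + 12)² + 2*(6 + 0)²)²/(1 + 12)⁴)*√((24 - 1*4) - 40) + 54 = (16*(-17*13² + 2*6²)²/13⁴)*√((24 - 4) - 40) + 54 = (16*(1/28561)*(-17*169 + 2*36)²)*√(20 - 40) + 54 = (16*(1/28561)*(-2873 + 72)²)*√(-20) + 54 = (16*(1/28561)*(-2801)²)*(2*I*√5) + 54 = (16*(1/28561)*7845601)*(2*I*√5) + 54 = 125529616*(2*I*√5)/28561 + 54 = 251059232*I*√5/28561 + 54 = 54 + 251059232*I*√5/28561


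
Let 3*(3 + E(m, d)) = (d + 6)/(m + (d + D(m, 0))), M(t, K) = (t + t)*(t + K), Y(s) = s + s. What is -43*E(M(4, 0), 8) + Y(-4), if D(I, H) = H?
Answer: 6959/60 ≈ 115.98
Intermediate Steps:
Y(s) = 2*s
M(t, K) = 2*t*(K + t) (M(t, K) = (2*t)*(K + t) = 2*t*(K + t))
E(m, d) = -3 + (6 + d)/(3*(d + m)) (E(m, d) = -3 + ((d + 6)/(m + (d + 0)))/3 = -3 + ((6 + d)/(m + d))/3 = -3 + ((6 + d)/(d + m))/3 = -3 + (6 + d)/(3*(d + m)))
-43*E(M(4, 0), 8) + Y(-4) = -43*(2 - 6*4*(0 + 4) - 8/3*8)/(8 + 2*4*(0 + 4)) + 2*(-4) = -43*(2 - 6*4*4 - 64/3)/(8 + 2*4*4) - 8 = -43*(2 - 3*32 - 64/3)/(8 + 32) - 8 = -43*(2 - 96 - 64/3)/40 - 8 = -43*(-346)/(40*3) - 8 = -43*(-173/60) - 8 = 7439/60 - 8 = 6959/60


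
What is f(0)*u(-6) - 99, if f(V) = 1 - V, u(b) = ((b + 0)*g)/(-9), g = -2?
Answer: -301/3 ≈ -100.33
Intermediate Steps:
u(b) = 2*b/9 (u(b) = ((b + 0)*(-2))/(-9) = (b*(-2))*(-1/9) = -2*b*(-1/9) = 2*b/9)
f(0)*u(-6) - 99 = (1 - 1*0)*((2/9)*(-6)) - 99 = (1 + 0)*(-4/3) - 99 = 1*(-4/3) - 99 = -4/3 - 99 = -301/3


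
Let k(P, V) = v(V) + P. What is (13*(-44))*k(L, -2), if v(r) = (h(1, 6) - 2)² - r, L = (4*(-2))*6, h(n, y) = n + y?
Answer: 12012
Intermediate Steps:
L = -48 (L = -8*6 = -48)
v(r) = 25 - r (v(r) = ((1 + 6) - 2)² - r = (7 - 2)² - r = 5² - r = 25 - r)
k(P, V) = 25 + P - V (k(P, V) = (25 - V) + P = 25 + P - V)
(13*(-44))*k(L, -2) = (13*(-44))*(25 - 48 - 1*(-2)) = -572*(25 - 48 + 2) = -572*(-21) = 12012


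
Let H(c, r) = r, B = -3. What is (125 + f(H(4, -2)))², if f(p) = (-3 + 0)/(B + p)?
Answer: 394384/25 ≈ 15775.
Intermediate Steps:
f(p) = -3/(-3 + p) (f(p) = (-3 + 0)/(-3 + p) = -3/(-3 + p))
(125 + f(H(4, -2)))² = (125 - 3/(-3 - 2))² = (125 - 3/(-5))² = (125 - 3*(-⅕))² = (125 + ⅗)² = (628/5)² = 394384/25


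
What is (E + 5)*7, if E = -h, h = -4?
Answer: 63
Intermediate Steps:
E = 4 (E = -1*(-4) = 4)
(E + 5)*7 = (4 + 5)*7 = 9*7 = 63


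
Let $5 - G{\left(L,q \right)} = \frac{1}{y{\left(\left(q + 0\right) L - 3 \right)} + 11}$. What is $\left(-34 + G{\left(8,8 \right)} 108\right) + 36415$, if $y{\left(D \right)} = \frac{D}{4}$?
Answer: $\frac{1292091}{35} \approx 36917.0$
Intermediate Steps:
$y{\left(D \right)} = \frac{D}{4}$ ($y{\left(D \right)} = D \frac{1}{4} = \frac{D}{4}$)
$G{\left(L,q \right)} = 5 - \frac{1}{\frac{41}{4} + \frac{L q}{4}}$ ($G{\left(L,q \right)} = 5 - \frac{1}{\frac{\left(q + 0\right) L - 3}{4} + 11} = 5 - \frac{1}{\frac{q L - 3}{4} + 11} = 5 - \frac{1}{\frac{L q - 3}{4} + 11} = 5 - \frac{1}{\frac{-3 + L q}{4} + 11} = 5 - \frac{1}{\left(- \frac{3}{4} + \frac{L q}{4}\right) + 11} = 5 - \frac{1}{\frac{41}{4} + \frac{L q}{4}}$)
$\left(-34 + G{\left(8,8 \right)} 108\right) + 36415 = \left(-34 + \frac{201 + 5 \cdot 8 \cdot 8}{41 + 8 \cdot 8} \cdot 108\right) + 36415 = \left(-34 + \frac{201 + 320}{41 + 64} \cdot 108\right) + 36415 = \left(-34 + \frac{1}{105} \cdot 521 \cdot 108\right) + 36415 = \left(-34 + \frac{521}{105} \cdot 108\right) + 36415 = \left(-34 + \frac{18756}{35}\right) + 36415 = \frac{17566}{35} + 36415 = \frac{1292091}{35}$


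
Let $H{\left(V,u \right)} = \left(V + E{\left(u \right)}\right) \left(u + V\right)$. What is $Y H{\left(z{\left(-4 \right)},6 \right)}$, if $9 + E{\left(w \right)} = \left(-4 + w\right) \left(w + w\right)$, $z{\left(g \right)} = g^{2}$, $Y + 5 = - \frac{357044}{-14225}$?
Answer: $\frac{194996758}{14225} \approx 13708.0$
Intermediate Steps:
$Y = \frac{285919}{14225}$ ($Y = -5 - \frac{357044}{-14225} = -5 - - \frac{357044}{14225} = -5 + \frac{357044}{14225} = \frac{285919}{14225} \approx 20.1$)
$E{\left(w \right)} = -9 + 2 w \left(-4 + w\right)$ ($E{\left(w \right)} = -9 + \left(-4 + w\right) \left(w + w\right) = -9 + \left(-4 + w\right) 2 w = -9 + 2 w \left(-4 + w\right)$)
$H{\left(V,u \right)} = \left(V + u\right) \left(-9 + V - 8 u + 2 u^{2}\right)$ ($H{\left(V,u \right)} = \left(V - \left(9 - 2 u^{2} + 8 u\right)\right) \left(u + V\right) = \left(-9 + V - 8 u + 2 u^{2}\right) \left(V + u\right) = \left(V + u\right) \left(-9 + V - 8 u + 2 u^{2}\right)$)
$Y H{\left(z{\left(-4 \right)},6 \right)} = \frac{285919 \left(\left(\left(-4\right)^{2}\right)^{2} + \left(-4\right)^{2} \cdot 6 - \left(-4\right)^{2} \left(9 - 2 \cdot 6^{2} + 8 \cdot 6\right) - 6 \left(9 - 2 \cdot 6^{2} + 8 \cdot 6\right)\right)}{14225} = \frac{285919 \left(16^{2} + 16 \cdot 6 - 16 \left(9 - 72 + 48\right) - 6 \left(9 - 72 + 48\right)\right)}{14225} = \frac{285919 \left(256 + 96 - 16 \left(9 - 72 + 48\right) - 6 \left(9 - 72 + 48\right)\right)}{14225} = \frac{285919 \left(256 + 96 - 16 \left(-15\right) - 6 \left(-15\right)\right)}{14225} = \frac{285919 \left(256 + 96 + 240 + 90\right)}{14225} = \frac{285919}{14225} \cdot 682 = \frac{194996758}{14225}$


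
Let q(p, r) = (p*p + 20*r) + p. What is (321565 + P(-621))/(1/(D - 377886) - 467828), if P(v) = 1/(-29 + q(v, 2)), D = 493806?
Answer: -14352344248374720/20880470526489529 ≈ -0.68736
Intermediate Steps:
q(p, r) = p + p² + 20*r (q(p, r) = (p² + 20*r) + p = p + p² + 20*r)
P(v) = 1/(11 + v + v²) (P(v) = 1/(-29 + (v + v² + 20*2)) = 1/(-29 + (v + v² + 40)) = 1/(-29 + (40 + v + v²)) = 1/(11 + v + v²))
(321565 + P(-621))/(1/(D - 377886) - 467828) = (321565 + 1/(11 - 621 + (-621)²))/(1/(493806 - 377886) - 467828) = (321565 + 1/(11 - 621 + 385641))/(1/115920 - 467828) = (321565 + 1/385031)/(1/115920 - 467828) = (321565 + 1/385031)/(-54230621759/115920) = (123812493516/385031)*(-115920/54230621759) = -14352344248374720/20880470526489529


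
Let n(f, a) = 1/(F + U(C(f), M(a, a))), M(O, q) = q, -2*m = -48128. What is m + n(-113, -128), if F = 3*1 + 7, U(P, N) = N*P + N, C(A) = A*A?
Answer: 39333811199/1634550 ≈ 24064.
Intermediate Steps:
m = 24064 (m = -1/2*(-48128) = 24064)
C(A) = A**2
U(P, N) = N + N*P
F = 10 (F = 3 + 7 = 10)
n(f, a) = 1/(10 + a*(1 + f**2))
m + n(-113, -128) = 24064 + 1/(10 - 128*(1 + (-113)**2)) = 24064 + 1/(10 - 128*(1 + 12769)) = 24064 + 1/(10 - 128*12770) = 24064 + 1/(10 - 1634560) = 24064 + 1/(-1634550) = 24064 - 1/1634550 = 39333811199/1634550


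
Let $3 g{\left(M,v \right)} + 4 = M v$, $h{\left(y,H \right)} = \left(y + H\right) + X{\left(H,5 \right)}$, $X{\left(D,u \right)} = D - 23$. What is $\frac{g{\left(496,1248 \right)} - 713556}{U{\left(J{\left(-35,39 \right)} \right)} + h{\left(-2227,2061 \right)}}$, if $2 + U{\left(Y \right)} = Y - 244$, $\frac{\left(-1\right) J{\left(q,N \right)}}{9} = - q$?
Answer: $- \frac{1521664}{3933} \approx -386.9$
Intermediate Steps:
$X{\left(D,u \right)} = -23 + D$ ($X{\left(D,u \right)} = D - 23 = -23 + D$)
$J{\left(q,N \right)} = 9 q$ ($J{\left(q,N \right)} = - 9 \left(- q\right) = 9 q$)
$h{\left(y,H \right)} = -23 + y + 2 H$ ($h{\left(y,H \right)} = \left(y + H\right) + \left(-23 + H\right) = \left(H + y\right) + \left(-23 + H\right) = -23 + y + 2 H$)
$g{\left(M,v \right)} = - \frac{4}{3} + \frac{M v}{3}$
$U{\left(Y \right)} = -246 + Y$ ($U{\left(Y \right)} = -2 + \left(Y - 244\right) = -2 + \left(-244 + Y\right) = -246 + Y$)
$\frac{g{\left(496,1248 \right)} - 713556}{U{\left(J{\left(-35,39 \right)} \right)} + h{\left(-2227,2061 \right)}} = \frac{\left(- \frac{4}{3} + \frac{1}{3} \cdot 496 \cdot 1248\right) - 713556}{\left(-246 + 9 \left(-35\right)\right) - -1872} = \frac{\left(- \frac{4}{3} + 206336\right) - 713556}{\left(-246 - 315\right) - -1872} = \frac{\frac{619004}{3} - 713556}{-561 + 1872} = - \frac{1521664}{3 \cdot 1311} = \left(- \frac{1521664}{3}\right) \frac{1}{1311} = - \frac{1521664}{3933}$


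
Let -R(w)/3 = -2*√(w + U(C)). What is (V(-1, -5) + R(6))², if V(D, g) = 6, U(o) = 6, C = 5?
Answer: 468 + 144*√3 ≈ 717.42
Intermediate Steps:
R(w) = 6*√(6 + w) (R(w) = -(-6)*√(w + 6) = -(-6)*√(6 + w) = 6*√(6 + w))
(V(-1, -5) + R(6))² = (6 + 6*√(6 + 6))² = (6 + 6*√12)² = (6 + 6*(2*√3))² = (6 + 12*√3)²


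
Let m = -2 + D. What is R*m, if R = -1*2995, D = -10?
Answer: 35940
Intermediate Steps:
m = -12 (m = -2 - 10 = -12)
R = -2995
R*m = -2995*(-12) = 35940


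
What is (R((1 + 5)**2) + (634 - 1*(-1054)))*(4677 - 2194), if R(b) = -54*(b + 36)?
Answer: -5462600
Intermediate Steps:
R(b) = -1944 - 54*b (R(b) = -54*(36 + b) = -1944 - 54*b)
(R((1 + 5)**2) + (634 - 1*(-1054)))*(4677 - 2194) = ((-1944 - 54*(1 + 5)**2) + (634 - 1*(-1054)))*(4677 - 2194) = ((-1944 - 54*6**2) + (634 + 1054))*2483 = ((-1944 - 54*36) + 1688)*2483 = ((-1944 - 1944) + 1688)*2483 = (-3888 + 1688)*2483 = -2200*2483 = -5462600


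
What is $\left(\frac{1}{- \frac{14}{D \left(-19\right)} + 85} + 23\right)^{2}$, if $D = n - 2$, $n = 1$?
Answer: $\frac{1357332964}{2563201} \approx 529.55$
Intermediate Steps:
$D = -1$ ($D = 1 - 2 = -1$)
$\left(\frac{1}{- \frac{14}{D \left(-19\right)} + 85} + 23\right)^{2} = \left(\frac{1}{- \frac{14}{\left(-1\right) \left(-19\right)} + 85} + 23\right)^{2} = \left(\frac{1}{- \frac{14}{19} + 85} + 23\right)^{2} = \left(\frac{1}{\frac{1601}{19}} + 23\right)^{2} = \left(\frac{19}{1601} + 23\right)^{2} = \left(\frac{36842}{1601}\right)^{2} = \frac{1357332964}{2563201}$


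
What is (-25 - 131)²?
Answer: 24336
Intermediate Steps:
(-25 - 131)² = (-156)² = 24336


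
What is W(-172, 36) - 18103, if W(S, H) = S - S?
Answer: -18103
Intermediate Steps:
W(S, H) = 0
W(-172, 36) - 18103 = 0 - 18103 = -18103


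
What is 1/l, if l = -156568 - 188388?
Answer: -1/344956 ≈ -2.8989e-6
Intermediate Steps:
l = -344956
1/l = 1/(-344956) = -1/344956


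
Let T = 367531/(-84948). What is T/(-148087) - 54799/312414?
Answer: -38291103097805/218337370556948 ≈ -0.17538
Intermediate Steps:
T = -367531/84948 (T = 367531*(-1/84948) = -367531/84948 ≈ -4.3265)
T/(-148087) - 54799/312414 = -367531/84948/(-148087) - 54799/312414 = -367531/84948*(-1/148087) - 54799*1/312414 = 367531/12579694476 - 54799/312414 = -38291103097805/218337370556948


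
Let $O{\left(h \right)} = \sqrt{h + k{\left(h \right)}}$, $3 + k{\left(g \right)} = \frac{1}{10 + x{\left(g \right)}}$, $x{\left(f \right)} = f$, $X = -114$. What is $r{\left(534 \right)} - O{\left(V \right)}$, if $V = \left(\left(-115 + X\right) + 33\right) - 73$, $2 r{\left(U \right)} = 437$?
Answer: $\frac{437}{2} - \frac{i \sqrt{18246291}}{259} \approx 218.5 - 16.493 i$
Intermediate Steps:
$r{\left(U \right)} = \frac{437}{2}$ ($r{\left(U \right)} = \frac{1}{2} \cdot 437 = \frac{437}{2}$)
$k{\left(g \right)} = -3 + \frac{1}{10 + g}$
$V = -269$ ($V = \left(\left(-115 - 114\right) + 33\right) - 73 = \left(-229 + 33\right) - 73 = -196 - 73 = -269$)
$O{\left(h \right)} = \sqrt{h + \frac{-29 - 3 h}{10 + h}}$
$r{\left(534 \right)} - O{\left(V \right)} = \frac{437}{2} - \sqrt{\frac{-29 + \left(-269\right)^{2} + 7 \left(-269\right)}{10 - 269}} = \frac{437}{2} - \sqrt{\frac{-29 + 72361 - 1883}{-259}} = \frac{437}{2} - \sqrt{\left(- \frac{1}{259}\right) 70449} = \frac{437}{2} - \sqrt{- \frac{70449}{259}} = \frac{437}{2} - \frac{i \sqrt{18246291}}{259}$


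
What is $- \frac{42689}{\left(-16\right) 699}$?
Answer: $\frac{42689}{11184} \approx 3.817$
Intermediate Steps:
$- \frac{42689}{\left(-16\right) 699} = - \frac{42689}{-11184} = \left(-42689\right) \left(- \frac{1}{11184}\right) = \frac{42689}{11184}$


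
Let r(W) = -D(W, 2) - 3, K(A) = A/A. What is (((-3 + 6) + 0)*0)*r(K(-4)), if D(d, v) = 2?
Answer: 0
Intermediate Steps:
K(A) = 1
r(W) = -5 (r(W) = -1*2 - 3 = -2 - 3 = -5)
(((-3 + 6) + 0)*0)*r(K(-4)) = (((-3 + 6) + 0)*0)*(-5) = ((3 + 0)*0)*(-5) = (3*0)*(-5) = 0*(-5) = 0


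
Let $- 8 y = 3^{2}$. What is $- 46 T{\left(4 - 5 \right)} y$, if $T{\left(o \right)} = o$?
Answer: $- \frac{207}{4} \approx -51.75$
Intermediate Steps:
$y = - \frac{9}{8}$ ($y = - \frac{3^{2}}{8} = \left(- \frac{1}{8}\right) 9 = - \frac{9}{8} \approx -1.125$)
$- 46 T{\left(4 - 5 \right)} y = - 46 \left(4 - 5\right) \left(- \frac{9}{8}\right) = \left(-46\right) \left(-1\right) \left(- \frac{9}{8}\right) = 46 \left(- \frac{9}{8}\right) = - \frac{207}{4}$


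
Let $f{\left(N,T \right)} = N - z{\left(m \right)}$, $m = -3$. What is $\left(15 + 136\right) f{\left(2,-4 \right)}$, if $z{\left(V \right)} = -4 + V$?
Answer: $1359$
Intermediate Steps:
$f{\left(N,T \right)} = 7 + N$ ($f{\left(N,T \right)} = N - \left(-4 - 3\right) = N - -7 = N + 7 = 7 + N$)
$\left(15 + 136\right) f{\left(2,-4 \right)} = \left(15 + 136\right) \left(7 + 2\right) = 151 \cdot 9 = 1359$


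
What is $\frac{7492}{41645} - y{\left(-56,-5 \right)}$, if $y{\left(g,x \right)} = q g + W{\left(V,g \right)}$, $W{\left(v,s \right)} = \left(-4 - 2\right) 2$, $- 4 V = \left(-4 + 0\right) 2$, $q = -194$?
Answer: $- \frac{451924048}{41645} \approx -10852.0$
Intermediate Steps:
$V = 2$ ($V = - \frac{\left(-4 + 0\right) 2}{4} = - \frac{\left(-4\right) 2}{4} = \left(- \frac{1}{4}\right) \left(-8\right) = 2$)
$W{\left(v,s \right)} = -12$ ($W{\left(v,s \right)} = \left(-6\right) 2 = -12$)
$y{\left(g,x \right)} = -12 - 194 g$ ($y{\left(g,x \right)} = - 194 g - 12 = -12 - 194 g$)
$\frac{7492}{41645} - y{\left(-56,-5 \right)} = \frac{7492}{41645} - \left(-12 - -10864\right) = 7492 \cdot \frac{1}{41645} - \left(-12 + 10864\right) = \frac{7492}{41645} - 10852 = - \frac{451924048}{41645}$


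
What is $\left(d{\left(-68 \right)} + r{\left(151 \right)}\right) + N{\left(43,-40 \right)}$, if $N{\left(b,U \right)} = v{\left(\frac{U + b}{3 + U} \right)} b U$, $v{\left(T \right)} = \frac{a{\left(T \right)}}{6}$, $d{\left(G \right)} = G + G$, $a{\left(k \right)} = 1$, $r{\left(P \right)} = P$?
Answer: $- \frac{815}{3} \approx -271.67$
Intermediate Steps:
$d{\left(G \right)} = 2 G$
$v{\left(T \right)} = \frac{1}{6}$ ($v{\left(T \right)} = 1 \cdot \frac{1}{6} = \frac{1}{6}$)
$N{\left(b,U \right)} = \frac{U b}{6}$ ($N{\left(b,U \right)} = \frac{b}{6} U = \frac{U b}{6}$)
$\left(d{\left(-68 \right)} + r{\left(151 \right)}\right) + N{\left(43,-40 \right)} = \left(2 \left(-68\right) + 151\right) + \frac{1}{6} \left(-40\right) 43 = \left(-136 + 151\right) - \frac{860}{3} = 15 - \frac{860}{3} = - \frac{815}{3}$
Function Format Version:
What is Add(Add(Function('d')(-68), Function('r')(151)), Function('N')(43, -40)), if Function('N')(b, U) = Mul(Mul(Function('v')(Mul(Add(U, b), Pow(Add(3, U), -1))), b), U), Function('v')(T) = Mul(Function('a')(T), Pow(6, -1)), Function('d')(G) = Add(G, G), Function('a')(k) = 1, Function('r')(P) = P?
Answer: Rational(-815, 3) ≈ -271.67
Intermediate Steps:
Function('d')(G) = Mul(2, G)
Function('v')(T) = Rational(1, 6) (Function('v')(T) = Mul(1, Pow(6, -1)) = Mul(1, Rational(1, 6)) = Rational(1, 6))
Function('N')(b, U) = Mul(Rational(1, 6), U, b) (Function('N')(b, U) = Mul(Mul(Rational(1, 6), b), U) = Mul(Rational(1, 6), U, b))
Add(Add(Function('d')(-68), Function('r')(151)), Function('N')(43, -40)) = Add(Add(Mul(2, -68), 151), Mul(Rational(1, 6), -40, 43)) = Add(Add(-136, 151), Rational(-860, 3)) = Add(15, Rational(-860, 3)) = Rational(-815, 3)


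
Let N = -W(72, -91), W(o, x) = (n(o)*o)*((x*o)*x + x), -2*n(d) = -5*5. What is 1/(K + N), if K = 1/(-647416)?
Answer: -647416/347356099490401 ≈ -1.8638e-9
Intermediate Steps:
n(d) = 25/2 (n(d) = -(-5)*5/2 = -1/2*(-25) = 25/2)
W(o, x) = 25*o*(x + o*x**2)/2 (W(o, x) = (25*o/2)*((x*o)*x + x) = (25*o/2)*((o*x)*x + x) = (25*o/2)*(o*x**2 + x) = (25*o/2)*(x + o*x**2) = 25*o*(x + o*x**2)/2)
N = -536526900 (N = -25*72*(-91)*(1 + 72*(-91))/2 = -25*72*(-91)*(1 - 6552)/2 = -25*72*(-91)*(-6551)/2 = -1*536526900 = -536526900)
K = -1/647416 ≈ -1.5446e-6
1/(K + N) = 1/(-1/647416 - 536526900) = 1/(-347356099490401/647416) = -647416/347356099490401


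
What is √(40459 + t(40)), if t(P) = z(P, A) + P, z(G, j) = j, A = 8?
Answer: √40507 ≈ 201.26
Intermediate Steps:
t(P) = 8 + P
√(40459 + t(40)) = √(40459 + (8 + 40)) = √(40459 + 48) = √40507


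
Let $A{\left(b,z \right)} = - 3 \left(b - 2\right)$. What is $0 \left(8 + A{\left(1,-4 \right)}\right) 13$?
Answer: $0$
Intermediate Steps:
$A{\left(b,z \right)} = 6 - 3 b$ ($A{\left(b,z \right)} = - 3 \left(-2 + b\right) = 6 - 3 b$)
$0 \left(8 + A{\left(1,-4 \right)}\right) 13 = 0 \left(8 + \left(6 - 3\right)\right) 13 = 0 \left(8 + 3\right) 13 = 0 \cdot 11 \cdot 13 = 0 \cdot 13 = 0$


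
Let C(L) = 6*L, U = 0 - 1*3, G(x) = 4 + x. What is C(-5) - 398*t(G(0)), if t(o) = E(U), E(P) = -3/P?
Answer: -428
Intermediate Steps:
U = -3 (U = 0 - 3 = -3)
t(o) = 1 (t(o) = -3/(-3) = -3*(-⅓) = 1)
C(-5) - 398*t(G(0)) = 6*(-5) - 398*1 = -30 - 398 = -428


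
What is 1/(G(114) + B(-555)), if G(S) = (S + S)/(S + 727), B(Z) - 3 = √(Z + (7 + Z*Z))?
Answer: -2313591/217465072036 + 707281*√307477/217465072036 ≈ 0.0017928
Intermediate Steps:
B(Z) = 3 + √(7 + Z + Z²) (B(Z) = 3 + √(Z + (7 + Z*Z)) = 3 + √(Z + (7 + Z²)) = 3 + √(7 + Z + Z²))
G(S) = 2*S/(727 + S) (G(S) = (2*S)/(727 + S) = 2*S/(727 + S))
1/(G(114) + B(-555)) = 1/(2*114/(727 + 114) + (3 + √(7 - 555 + (-555)²))) = 1/(2*114/841 + (3 + √(7 - 555 + 308025))) = 1/(2*114*(1/841) + (3 + √307477)) = 1/(228/841 + (3 + √307477)) = 1/(2751/841 + √307477)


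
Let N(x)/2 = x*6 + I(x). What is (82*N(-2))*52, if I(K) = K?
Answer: -119392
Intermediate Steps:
N(x) = 14*x (N(x) = 2*(x*6 + x) = 2*(6*x + x) = 2*(7*x) = 14*x)
(82*N(-2))*52 = (82*(14*(-2)))*52 = (82*(-28))*52 = -2296*52 = -119392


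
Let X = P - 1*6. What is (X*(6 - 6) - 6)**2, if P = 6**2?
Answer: 36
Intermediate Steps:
P = 36
X = 30 (X = 36 - 1*6 = 36 - 6 = 30)
(X*(6 - 6) - 6)**2 = (30*(6 - 6) - 6)**2 = (30*0 - 6)**2 = (0 - 6)**2 = (-6)**2 = 36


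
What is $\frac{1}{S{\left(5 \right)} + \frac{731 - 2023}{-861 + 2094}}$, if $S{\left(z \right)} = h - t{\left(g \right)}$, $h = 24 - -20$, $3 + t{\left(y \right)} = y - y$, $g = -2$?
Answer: $\frac{1233}{56659} \approx 0.021762$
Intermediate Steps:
$t{\left(y \right)} = -3$ ($t{\left(y \right)} = -3 + \left(y - y\right) = -3 + 0 = -3$)
$h = 44$ ($h = 24 + 20 = 44$)
$S{\left(z \right)} = 47$ ($S{\left(z \right)} = 44 - -3 = 44 + 3 = 47$)
$\frac{1}{S{\left(5 \right)} + \frac{731 - 2023}{-861 + 2094}} = \frac{1}{47 + \frac{731 - 2023}{-861 + 2094}} = \frac{1}{47 - \frac{1292}{1233}} = \frac{1}{\frac{56659}{1233}} = \frac{1233}{56659}$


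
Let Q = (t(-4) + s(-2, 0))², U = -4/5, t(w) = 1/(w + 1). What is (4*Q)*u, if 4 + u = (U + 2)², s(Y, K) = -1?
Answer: -4096/225 ≈ -18.204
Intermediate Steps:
t(w) = 1/(1 + w)
U = -⅘ (U = -4*⅕ = -⅘ ≈ -0.80000)
Q = 16/9 (Q = (1/(1 - 4) - 1)² = (1/(-3) - 1)² = (-⅓ - 1)² = (-4/3)² = 16/9 ≈ 1.7778)
u = -64/25 (u = -4 + (-⅘ + 2)² = -4 + (6/5)² = -4 + 36/25 = -64/25 ≈ -2.5600)
(4*Q)*u = (4*(16/9))*(-64/25) = (64/9)*(-64/25) = -4096/225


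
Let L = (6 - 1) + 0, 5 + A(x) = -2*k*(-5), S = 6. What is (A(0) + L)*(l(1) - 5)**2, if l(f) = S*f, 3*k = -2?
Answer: -20/3 ≈ -6.6667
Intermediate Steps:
k = -2/3 (k = (1/3)*(-2) = -2/3 ≈ -0.66667)
l(f) = 6*f
A(x) = -35/3 (A(x) = -5 - 2*(-2/3)*(-5) = -5 + (4/3)*(-5) = -5 - 20/3 = -35/3)
L = 5 (L = 5 + 0 = 5)
(A(0) + L)*(l(1) - 5)**2 = (-35/3 + 5)*(6*1 - 5)**2 = -20*(6 - 5)**2/3 = -20/3*1**2 = -20/3*1 = -20/3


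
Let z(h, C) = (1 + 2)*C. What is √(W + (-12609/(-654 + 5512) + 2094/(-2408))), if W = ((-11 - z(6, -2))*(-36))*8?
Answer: √62685646513539/208894 ≈ 37.902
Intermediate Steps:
z(h, C) = 3*C
W = 1440 (W = ((-11 - 3*(-2))*(-36))*8 = ((-11 - 1*(-6))*(-36))*8 = ((-11 + 6)*(-36))*8 = -5*(-36)*8 = 180*8 = 1440)
√(W + (-12609/(-654 + 5512) + 2094/(-2408))) = √(1440 + (-12609/(-654 + 5512) + 2094/(-2408))) = √(1440 + (-12609/4858 + 2094*(-1/2408))) = √(1440 + (-12609*1/4858 - 1047/1204)) = √(1440 + (-12609/4858 - 1047/1204)) = √(1440 - 1447683/417788) = √(600167037/417788) = √62685646513539/208894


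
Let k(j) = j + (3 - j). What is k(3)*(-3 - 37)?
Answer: -120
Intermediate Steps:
k(j) = 3
k(3)*(-3 - 37) = 3*(-3 - 37) = 3*(-40) = -120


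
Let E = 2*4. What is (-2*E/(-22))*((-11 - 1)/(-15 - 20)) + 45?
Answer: 17421/385 ≈ 45.249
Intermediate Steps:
E = 8
(-2*E/(-22))*((-11 - 1)/(-15 - 20)) + 45 = (-2*8/(-22))*((-11 - 1)/(-15 - 20)) + 45 = (-16*(-1/22))*(-12/(-35)) + 45 = 8*(-12*(-1/35))/11 + 45 = (8/11)*(12/35) + 45 = 96/385 + 45 = 17421/385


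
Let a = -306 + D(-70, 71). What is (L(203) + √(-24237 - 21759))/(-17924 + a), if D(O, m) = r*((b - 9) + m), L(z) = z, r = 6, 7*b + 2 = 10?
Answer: -1421/124958 - 7*I*√11499/62479 ≈ -0.011372 - 0.012014*I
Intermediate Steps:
b = 8/7 (b = -2/7 + (⅐)*10 = -2/7 + 10/7 = 8/7 ≈ 1.1429)
D(O, m) = -330/7 + 6*m (D(O, m) = 6*((8/7 - 9) + m) = 6*(-55/7 + m) = -330/7 + 6*m)
a = 510/7 (a = -306 + (-330/7 + 6*71) = -306 + (-330/7 + 426) = -306 + 2652/7 = 510/7 ≈ 72.857)
(L(203) + √(-24237 - 21759))/(-17924 + a) = (203 + √(-24237 - 21759))/(-17924 + 510/7) = (203 + √(-45996))/(-124958/7) = (203 + 2*I*√11499)*(-7/124958) = -1421/124958 - 7*I*√11499/62479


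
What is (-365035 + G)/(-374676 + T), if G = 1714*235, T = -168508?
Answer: -37755/543184 ≈ -0.069507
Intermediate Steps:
G = 402790
(-365035 + G)/(-374676 + T) = (-365035 + 402790)/(-374676 - 168508) = 37755/(-543184) = 37755*(-1/543184) = -37755/543184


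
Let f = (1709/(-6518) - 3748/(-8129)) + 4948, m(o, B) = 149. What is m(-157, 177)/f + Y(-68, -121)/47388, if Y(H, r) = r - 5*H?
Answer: 143844387845395/4141386375147164 ≈ 0.034733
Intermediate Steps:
f = 262179436259/52984822 (f = (1709*(-1/6518) - 3748*(-1/8129)) + 4948 = (-1709/6518 + 3748/8129) + 4948 = 10537003/52984822 + 4948 = 262179436259/52984822 ≈ 4948.2)
m(-157, 177)/f + Y(-68, -121)/47388 = 149/(262179436259/52984822) + (-121 - 5*(-68))/47388 = 149*(52984822/262179436259) + (-121 + 340)*(1/47388) = 7894738478/262179436259 + 219*(1/47388) = 7894738478/262179436259 + 73/15796 = 143844387845395/4141386375147164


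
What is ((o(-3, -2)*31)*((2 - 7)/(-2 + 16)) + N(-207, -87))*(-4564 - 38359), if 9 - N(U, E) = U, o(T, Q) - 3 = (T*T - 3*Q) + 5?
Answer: 23221343/14 ≈ 1.6587e+6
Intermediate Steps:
o(T, Q) = 8 + T² - 3*Q (o(T, Q) = 3 + ((T*T - 3*Q) + 5) = 3 + ((T² - 3*Q) + 5) = 3 + (5 + T² - 3*Q) = 8 + T² - 3*Q)
N(U, E) = 9 - U
((o(-3, -2)*31)*((2 - 7)/(-2 + 16)) + N(-207, -87))*(-4564 - 38359) = (((8 + (-3)² - 3*(-2))*31)*((2 - 7)/(-2 + 16)) + (9 - 1*(-207)))*(-4564 - 38359) = (((8 + 9 + 6)*31)*(-5/14) + (9 + 207))*(-42923) = ((23*31)*(-5*1/14) + 216)*(-42923) = (713*(-5/14) + 216)*(-42923) = (-3565/14 + 216)*(-42923) = -541/14*(-42923) = 23221343/14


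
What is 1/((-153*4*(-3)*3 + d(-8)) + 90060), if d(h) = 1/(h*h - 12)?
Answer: 52/4969537 ≈ 1.0464e-5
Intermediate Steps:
d(h) = 1/(-12 + h**2) (d(h) = 1/(h**2 - 12) = 1/(-12 + h**2))
1/((-153*4*(-3)*3 + d(-8)) + 90060) = 1/((-153*4*(-3)*3 + 1/(-12 + (-8)**2)) + 90060) = 1/((-(-1836)*3 + 1/(-12 + 64)) + 90060) = 1/((-153*(-36) + 1/52) + 90060) = 1/((5508 + 1/52) + 90060) = 1/(286417/52 + 90060) = 1/(4969537/52) = 52/4969537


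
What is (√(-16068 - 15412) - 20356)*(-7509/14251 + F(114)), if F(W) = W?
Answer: -32917789380/14251 + 3234210*I*√7870/14251 ≈ -2.3099e+6 + 20133.0*I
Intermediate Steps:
(√(-16068 - 15412) - 20356)*(-7509/14251 + F(114)) = (√(-16068 - 15412) - 20356)*(-7509/14251 + 114) = (√(-31480) - 20356)*(-7509*1/14251 + 114) = (2*I*√7870 - 20356)*(-7509/14251 + 114) = (-20356 + 2*I*√7870)*(1617105/14251) = -32917789380/14251 + 3234210*I*√7870/14251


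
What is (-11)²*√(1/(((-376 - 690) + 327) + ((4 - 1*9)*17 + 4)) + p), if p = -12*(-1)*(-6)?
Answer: 121*I*√12103405/410 ≈ 1026.7*I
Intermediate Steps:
p = -72 (p = 12*(-6) = -72)
(-11)²*√(1/(((-376 - 690) + 327) + ((4 - 1*9)*17 + 4)) + p) = (-11)²*√(1/(((-376 - 690) + 327) + ((4 - 1*9)*17 + 4)) - 72) = 121*√(1/((-1066 + 327) + ((4 - 9)*17 + 4)) - 72) = 121*√(1/(-739 + (-5*17 + 4)) - 72) = 121*√(1/(-739 + (-85 + 4)) - 72) = 121*√(1/(-739 - 81) - 72) = 121*√(1/(-820) - 72) = 121*√(-1/820 - 72) = 121*√(-59041/820) = 121*(I*√12103405/410) = 121*I*√12103405/410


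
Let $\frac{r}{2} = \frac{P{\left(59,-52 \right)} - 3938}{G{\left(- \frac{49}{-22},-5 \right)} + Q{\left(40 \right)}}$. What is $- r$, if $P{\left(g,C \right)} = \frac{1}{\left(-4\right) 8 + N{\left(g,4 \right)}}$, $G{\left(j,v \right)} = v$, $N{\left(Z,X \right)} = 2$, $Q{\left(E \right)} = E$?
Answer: $\frac{118141}{525} \approx 225.03$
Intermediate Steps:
$P{\left(g,C \right)} = - \frac{1}{30}$ ($P{\left(g,C \right)} = \frac{1}{\left(-4\right) 8 + 2} = \frac{1}{-32 + 2} = \frac{1}{-30} = - \frac{1}{30}$)
$r = - \frac{118141}{525}$ ($r = 2 \frac{- \frac{1}{30} - 3938}{-5 + 40} = 2 \left(- \frac{118141}{30 \cdot 35}\right) = 2 \left(\left(- \frac{118141}{30}\right) \frac{1}{35}\right) = 2 \left(- \frac{118141}{1050}\right) = - \frac{118141}{525} \approx -225.03$)
$- r = \left(-1\right) \left(- \frac{118141}{525}\right) = \frac{118141}{525}$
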